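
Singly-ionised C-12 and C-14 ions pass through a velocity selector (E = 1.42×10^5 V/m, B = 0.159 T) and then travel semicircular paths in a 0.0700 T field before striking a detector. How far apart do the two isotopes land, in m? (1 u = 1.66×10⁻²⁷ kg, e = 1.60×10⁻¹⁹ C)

Both emerge at v = E/B₁ = 8.93×10^5 m/s.
r = mv/(qB₂), so r₁ = 1.588 m and r₂ = 1.853 m, giving Δr = 0.265 m.
After a semicircle each ion lands a diameter 2r from the entry slit, so the separation is 2Δr = 0.529 m.

Δd ≈ 0.529 m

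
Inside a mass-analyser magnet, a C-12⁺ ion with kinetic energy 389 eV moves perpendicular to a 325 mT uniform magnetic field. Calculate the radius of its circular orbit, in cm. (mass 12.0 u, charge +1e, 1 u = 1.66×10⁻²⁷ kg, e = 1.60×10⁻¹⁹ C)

r ≈ 3.03 cm

Convert the energy: K = 389 eV = 6.22×10^-17 J.
v = √(2K/m) = √(2·6.22×10^-17/1.99×10^-26) = 7.91×10^4 m/s.
r = mv/(qB) = (1.99×10^-26)(7.91×10^4) / [(1×1.60×10^-19)(0.325)] = 0.0303 m.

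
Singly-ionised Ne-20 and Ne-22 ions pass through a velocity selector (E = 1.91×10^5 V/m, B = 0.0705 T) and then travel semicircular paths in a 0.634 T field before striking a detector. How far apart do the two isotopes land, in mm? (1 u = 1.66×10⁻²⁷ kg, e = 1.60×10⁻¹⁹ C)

Δd ≈ 177 mm

Both emerge at v = E/B₁ = 2.71×10^6 m/s.
r = mv/(qB₂), so r₁ = 0.8867 m and r₂ = 0.9754 m, giving Δr = 0.0887 m.
After a semicircle each ion lands a diameter 2r from the entry slit, so the separation is 2Δr = 0.177 m.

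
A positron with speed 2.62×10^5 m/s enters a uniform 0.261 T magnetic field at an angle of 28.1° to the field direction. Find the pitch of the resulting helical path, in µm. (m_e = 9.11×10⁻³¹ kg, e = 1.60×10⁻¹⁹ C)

pitch ≈ 31.7 µm

The velocity component along B is v∥ = v cos28.1° = 2.31×10^5 m/s.
The cyclotron period T = 2πm/(qB) = 1.37×10^-10 s is set by m, q, B alone.
Pitch = v∥·T = (2.31×10^5)(1.37×10^-10) = 3.17×10^-5 m.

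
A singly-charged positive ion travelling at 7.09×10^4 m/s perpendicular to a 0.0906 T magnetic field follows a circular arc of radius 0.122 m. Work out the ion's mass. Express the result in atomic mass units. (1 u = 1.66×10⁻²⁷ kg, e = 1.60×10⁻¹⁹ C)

m ≈ 15.0 u

qvB = mv²/r ⇒ m = qBr/v.
m = (1×1.60×10^-19)(0.0906)(0.122) / (7.09×10^4) = 2.49×10^-26 kg = 15.0 u.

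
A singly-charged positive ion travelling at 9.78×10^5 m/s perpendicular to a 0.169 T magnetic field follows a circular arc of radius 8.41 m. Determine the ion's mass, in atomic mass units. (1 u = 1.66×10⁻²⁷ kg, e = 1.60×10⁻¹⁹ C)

qvB = mv²/r ⇒ m = qBr/v.
m = (1×1.60×10^-19)(0.169)(8.41) / (9.78×10^5) = 2.33×10^-25 kg = 140 u.

m ≈ 140 u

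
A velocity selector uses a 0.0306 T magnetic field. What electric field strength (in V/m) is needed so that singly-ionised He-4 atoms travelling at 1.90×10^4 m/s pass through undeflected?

qE = qvB ⇒ E = vB = (1.90×10^4)(0.0306) = 581 V/m.

E ≈ 581 V/m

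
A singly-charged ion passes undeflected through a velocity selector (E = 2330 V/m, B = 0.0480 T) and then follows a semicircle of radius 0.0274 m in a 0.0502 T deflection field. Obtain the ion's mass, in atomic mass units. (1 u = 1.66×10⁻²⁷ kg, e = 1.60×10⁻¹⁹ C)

v = E/B₁ = 4.85×10^4 m/s.
From r = mv/(qB₂), m = qB₂r/v = (1×1.60×10^-19)(0.0502)(0.0274) / (4.85×10^4) = 4.53×10^-27 kg.
In atomic mass units: m = 4.53×10^-27 / 1.66×10^-27 = 2.73 u.

m ≈ 2.73 u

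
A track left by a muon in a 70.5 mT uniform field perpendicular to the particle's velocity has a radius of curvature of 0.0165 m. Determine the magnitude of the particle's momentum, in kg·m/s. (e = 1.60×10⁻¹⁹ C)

p ≈ 1.86×10^-22 kg·m/s

Since qvB = mv²/r, the momentum p = mv = qBr.
p = (1×1.60×10^-19)(0.0705)(0.0165) = 1.86×10^-22 kg·m/s.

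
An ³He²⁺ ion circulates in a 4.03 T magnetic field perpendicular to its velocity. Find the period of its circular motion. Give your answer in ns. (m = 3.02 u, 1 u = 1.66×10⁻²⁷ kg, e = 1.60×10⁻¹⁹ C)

The cyclotron period is independent of speed: T = 2πm/(qB).
T = 2π(5.01×10^-27) / [(2×1.60×10^-19)(4.03)] = 2.44×10^-8 s.

T ≈ 24.4 ns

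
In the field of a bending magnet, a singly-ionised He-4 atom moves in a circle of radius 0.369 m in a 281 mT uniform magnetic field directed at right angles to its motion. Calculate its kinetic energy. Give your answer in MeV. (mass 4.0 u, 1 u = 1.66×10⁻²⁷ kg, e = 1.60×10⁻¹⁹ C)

K ≈ 0.130 MeV

v = qBr/m = (1×1.60×10^-19)(0.281)(0.369) / (6.64×10^-27) = 2.50×10^6 m/s.
K = ½mv² = 0.5·(6.64×10^-27)·(2.50×10^6)² = 2.07×10^-14 J = 0.130 MeV.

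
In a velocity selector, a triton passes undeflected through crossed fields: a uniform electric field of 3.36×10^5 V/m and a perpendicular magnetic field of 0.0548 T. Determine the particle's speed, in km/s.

For zero net force, qE = qvB, so v = E/B.
v = (3.36×10^5) / (0.0548) = 6.13×10^6 m/s.

v ≈ 6130 km/s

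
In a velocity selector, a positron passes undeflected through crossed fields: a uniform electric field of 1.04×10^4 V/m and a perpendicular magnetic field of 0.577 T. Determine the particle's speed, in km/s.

For zero net force, qE = qvB, so v = E/B.
v = (1.04×10^4) / (0.577) = 1.80×10^4 m/s.

v ≈ 18.0 km/s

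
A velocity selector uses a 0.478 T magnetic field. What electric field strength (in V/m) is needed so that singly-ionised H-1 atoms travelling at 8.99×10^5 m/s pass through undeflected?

qE = qvB ⇒ E = vB = (8.99×10^5)(0.478) = 4.30×10^5 V/m.

E ≈ 4.30×10^5 V/m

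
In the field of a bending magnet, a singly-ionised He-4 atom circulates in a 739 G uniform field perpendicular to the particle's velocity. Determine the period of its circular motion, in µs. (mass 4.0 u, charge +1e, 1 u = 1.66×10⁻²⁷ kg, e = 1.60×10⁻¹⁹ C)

T ≈ 3.53 µs

The cyclotron period is independent of speed: T = 2πm/(qB).
T = 2π(6.64×10^-27) / [(1×1.60×10^-19)(0.0739)] = 3.53×10^-6 s.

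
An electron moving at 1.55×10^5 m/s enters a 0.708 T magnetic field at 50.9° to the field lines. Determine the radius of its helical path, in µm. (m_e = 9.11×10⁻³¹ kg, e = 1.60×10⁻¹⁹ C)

r ≈ 0.967 µm

Only the perpendicular component v⊥ = v sin50.9° = 1.20×10^5 m/s is bent by the field.
r = m v⊥ /(qB) = (9.11×10^-31)(1.20×10^5) / [(1×1.60×10^-19)(0.708)] = 9.67×10^-7 m.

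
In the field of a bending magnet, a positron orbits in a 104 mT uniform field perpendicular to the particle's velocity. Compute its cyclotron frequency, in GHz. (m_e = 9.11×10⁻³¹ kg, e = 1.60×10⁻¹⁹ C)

f ≈ 2.91 GHz

f = qB/(2πm) = (1×1.60×10^-19)(0.104) / [2π(9.11×10^-31)] = 2.91×10^9 Hz.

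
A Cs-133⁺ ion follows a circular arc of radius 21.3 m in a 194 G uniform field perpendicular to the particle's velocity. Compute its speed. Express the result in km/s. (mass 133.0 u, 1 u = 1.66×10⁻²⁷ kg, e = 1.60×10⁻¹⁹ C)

v ≈ 299 km/s

From qvB = mv²/r, v = qBr/m.
v = (1×1.60×10^-19)(0.0194)(21.3) / (2.21×10^-25) = 2.99×10^5 m/s.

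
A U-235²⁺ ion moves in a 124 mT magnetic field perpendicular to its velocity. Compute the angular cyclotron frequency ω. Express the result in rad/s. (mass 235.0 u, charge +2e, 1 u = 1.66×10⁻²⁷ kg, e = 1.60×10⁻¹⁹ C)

ω ≈ 1.02×10^5 rad/s

ω = qB/m = (2×1.60×10^-19)(0.124) / (3.90×10^-25) = 1.02×10^5 rad/s.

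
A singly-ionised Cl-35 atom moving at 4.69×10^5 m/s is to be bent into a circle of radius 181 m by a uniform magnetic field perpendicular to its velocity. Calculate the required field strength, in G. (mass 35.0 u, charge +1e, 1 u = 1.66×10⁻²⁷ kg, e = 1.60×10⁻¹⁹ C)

B ≈ 9.41 G

qvB = mv²/r gives B = mv/(qr).
B = (5.81×10^-26)(4.69×10^5) / [(1×1.60×10^-19)(181)] = 9.41×10^-4 T.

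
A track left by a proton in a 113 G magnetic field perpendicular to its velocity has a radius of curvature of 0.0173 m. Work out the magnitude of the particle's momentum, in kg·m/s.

p ≈ 3.13×10^-23 kg·m/s

Since qvB = mv²/r, the momentum p = mv = qBr.
p = (1×1.60×10^-19)(0.0113)(0.0173) = 3.13×10^-23 kg·m/s.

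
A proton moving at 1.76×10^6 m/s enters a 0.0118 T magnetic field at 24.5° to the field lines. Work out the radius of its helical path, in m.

Only the perpendicular component v⊥ = v sin24.5° = 7.30×10^5 m/s is bent by the field.
r = m v⊥ /(qB) = (1.67×10^-27)(7.30×10^5) / [(1×1.60×10^-19)(0.0118)] = 0.646 m.

r ≈ 0.646 m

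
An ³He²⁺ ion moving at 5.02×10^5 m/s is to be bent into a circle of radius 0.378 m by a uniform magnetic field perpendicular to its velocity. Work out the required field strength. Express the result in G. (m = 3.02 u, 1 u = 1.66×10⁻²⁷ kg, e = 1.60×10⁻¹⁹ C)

qvB = mv²/r gives B = mv/(qr).
B = (5.01×10^-27)(5.02×10^5) / [(2×1.60×10^-19)(0.378)] = 0.0208 T.

B ≈ 208 G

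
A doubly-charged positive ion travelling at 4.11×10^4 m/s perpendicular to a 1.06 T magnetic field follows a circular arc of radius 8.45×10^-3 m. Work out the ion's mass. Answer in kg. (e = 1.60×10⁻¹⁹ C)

m ≈ 6.97×10^-26 kg

qvB = mv²/r ⇒ m = qBr/v.
m = (2×1.60×10^-19)(1.06)(8.45×10^-3) / (4.11×10^4) = 6.97×10^-26 kg.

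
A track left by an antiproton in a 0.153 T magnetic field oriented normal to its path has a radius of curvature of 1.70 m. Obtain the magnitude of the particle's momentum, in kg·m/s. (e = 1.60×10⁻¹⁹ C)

Since qvB = mv²/r, the momentum p = mv = qBr.
p = (1×1.60×10^-19)(0.153)(1.70) = 4.16×10^-20 kg·m/s.

p ≈ 4.16×10^-20 kg·m/s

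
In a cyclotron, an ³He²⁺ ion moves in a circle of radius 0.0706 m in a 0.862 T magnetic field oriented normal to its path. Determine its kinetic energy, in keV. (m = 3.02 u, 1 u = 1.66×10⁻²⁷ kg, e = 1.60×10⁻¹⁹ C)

v = qBr/m = (2×1.60×10^-19)(0.862)(0.0706) / (5.01×10^-27) = 3.88×10^6 m/s.
K = ½mv² = 0.5·(5.01×10^-27)·(3.88×10^6)² = 3.78×10^-14 J = 236 keV.

K ≈ 236 keV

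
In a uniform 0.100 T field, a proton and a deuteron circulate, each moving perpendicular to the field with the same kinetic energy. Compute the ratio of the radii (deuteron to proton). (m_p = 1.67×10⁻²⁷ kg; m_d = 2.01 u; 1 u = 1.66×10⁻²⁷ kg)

ratio ≈ 1.41

r = √(2mK)/(qB) ⇒ at equal K, r ∝ √m/q.
r_{deuteron}/r_{proton} = 1.41.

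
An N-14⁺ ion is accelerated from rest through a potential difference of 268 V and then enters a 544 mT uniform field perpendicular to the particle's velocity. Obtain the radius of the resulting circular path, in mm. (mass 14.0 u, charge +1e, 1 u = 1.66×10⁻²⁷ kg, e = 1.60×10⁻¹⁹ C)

The kinetic energy gained is K = qV = (1×1.60×10^-19)(268) = 4.29×10^-17 J.
v = √(2K/m) = 6.07×10^4 m/s.
r = mv/(qB) = (2.32×10^-26)(6.07×10^4) / [(1×1.60×10^-19)(0.544)] = 0.0162 m.

r ≈ 16.2 mm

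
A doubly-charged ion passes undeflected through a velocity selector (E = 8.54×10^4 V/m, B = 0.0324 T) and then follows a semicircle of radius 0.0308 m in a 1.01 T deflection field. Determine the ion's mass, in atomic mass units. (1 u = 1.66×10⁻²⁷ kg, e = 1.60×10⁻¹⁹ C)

v = E/B₁ = 2.64×10^6 m/s.
From r = mv/(qB₂), m = qB₂r/v = (2×1.60×10^-19)(1.01)(0.0308) / (2.64×10^6) = 3.78×10^-27 kg.
In atomic mass units: m = 3.78×10^-27 / 1.66×10^-27 = 2.28 u.

m ≈ 2.28 u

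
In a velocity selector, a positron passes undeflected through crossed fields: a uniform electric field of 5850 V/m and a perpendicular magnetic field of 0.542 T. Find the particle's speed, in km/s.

For zero net force, qE = qvB, so v = E/B.
v = (5850) / (0.542) = 1.08×10^4 m/s.

v ≈ 10.8 km/s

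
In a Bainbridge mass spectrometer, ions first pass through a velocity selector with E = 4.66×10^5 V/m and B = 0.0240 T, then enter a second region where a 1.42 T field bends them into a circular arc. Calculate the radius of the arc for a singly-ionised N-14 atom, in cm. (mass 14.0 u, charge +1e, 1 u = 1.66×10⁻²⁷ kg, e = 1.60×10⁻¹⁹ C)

The selector passes v = E/B = 4.66×10^5/0.0240 = 1.94×10^7 m/s.
In the deflection region, r = mv/(qB₂) = (2.32×10^-26)(1.94×10^7) / [(1×1.60×10^-19)(1.42)] = 1.99 m.

r ≈ 199 cm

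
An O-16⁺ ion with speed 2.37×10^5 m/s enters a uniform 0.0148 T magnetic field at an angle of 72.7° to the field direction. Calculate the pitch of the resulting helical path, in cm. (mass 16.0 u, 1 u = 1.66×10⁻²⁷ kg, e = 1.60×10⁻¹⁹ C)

pitch ≈ 497 cm

The velocity component along B is v∥ = v cos72.7° = 7.05×10^4 m/s.
The cyclotron period T = 2πm/(qB) = 7.05×10^-5 s is set by m, q, B alone.
Pitch = v∥·T = (7.05×10^4)(7.05×10^-5) = 4.97 m.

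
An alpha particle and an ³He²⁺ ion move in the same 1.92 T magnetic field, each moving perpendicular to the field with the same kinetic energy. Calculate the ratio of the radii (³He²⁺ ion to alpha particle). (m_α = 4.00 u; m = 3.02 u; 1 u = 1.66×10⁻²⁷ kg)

r = √(2mK)/(qB) ⇒ at equal K, r ∝ √m/q.
r_{³He²⁺ ion}/r_{alpha particle} = 0.869.

ratio ≈ 0.869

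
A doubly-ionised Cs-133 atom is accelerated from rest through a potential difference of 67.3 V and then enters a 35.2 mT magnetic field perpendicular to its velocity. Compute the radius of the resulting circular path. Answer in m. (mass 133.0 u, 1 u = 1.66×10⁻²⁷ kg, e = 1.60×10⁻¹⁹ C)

r ≈ 0.274 m

The kinetic energy gained is K = qV = (2×1.60×10^-19)(67.3) = 2.15×10^-17 J.
v = √(2K/m) = 1.40×10^4 m/s.
r = mv/(qB) = (2.21×10^-25)(1.40×10^4) / [(2×1.60×10^-19)(0.0352)] = 0.274 m.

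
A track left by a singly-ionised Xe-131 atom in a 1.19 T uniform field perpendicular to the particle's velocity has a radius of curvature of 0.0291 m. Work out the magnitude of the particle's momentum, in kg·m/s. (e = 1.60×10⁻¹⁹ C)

p ≈ 5.54×10^-21 kg·m/s

Since qvB = mv²/r, the momentum p = mv = qBr.
p = (1×1.60×10^-19)(1.19)(0.0291) = 5.54×10^-21 kg·m/s.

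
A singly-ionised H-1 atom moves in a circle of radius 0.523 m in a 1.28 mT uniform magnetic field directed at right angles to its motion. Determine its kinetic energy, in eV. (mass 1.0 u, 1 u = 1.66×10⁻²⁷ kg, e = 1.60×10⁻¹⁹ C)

v = qBr/m = (1×1.60×10^-19)(1.28×10^-3)(0.523) / (1.66×10^-27) = 6.45×10^4 m/s.
K = ½mv² = 0.5·(1.66×10^-27)·(6.45×10^4)² = 3.46×10^-18 J = 21.6 eV.

K ≈ 21.6 eV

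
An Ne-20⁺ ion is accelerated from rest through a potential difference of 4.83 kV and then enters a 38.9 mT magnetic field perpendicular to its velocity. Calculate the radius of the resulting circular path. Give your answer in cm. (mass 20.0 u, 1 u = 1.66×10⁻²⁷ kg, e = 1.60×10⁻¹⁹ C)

r ≈ 115 cm

The kinetic energy gained is K = qV = (1×1.60×10^-19)(4830) = 7.73×10^-16 J.
v = √(2K/m) = 2.16×10^5 m/s.
r = mv/(qB) = (3.32×10^-26)(2.16×10^5) / [(1×1.60×10^-19)(0.0389)] = 1.15 m.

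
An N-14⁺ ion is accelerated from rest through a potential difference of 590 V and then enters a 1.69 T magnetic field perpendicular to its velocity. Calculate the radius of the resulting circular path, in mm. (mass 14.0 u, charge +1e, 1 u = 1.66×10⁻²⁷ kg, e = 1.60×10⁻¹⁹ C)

r ≈ 7.75 mm

The kinetic energy gained is K = qV = (1×1.60×10^-19)(590) = 9.44×10^-17 J.
v = √(2K/m) = 9.01×10^4 m/s.
r = mv/(qB) = (2.32×10^-26)(9.01×10^4) / [(1×1.60×10^-19)(1.69)] = 7.75×10^-3 m.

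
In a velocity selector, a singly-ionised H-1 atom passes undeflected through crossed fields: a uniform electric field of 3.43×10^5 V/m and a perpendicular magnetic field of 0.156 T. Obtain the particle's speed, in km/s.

v ≈ 2200 km/s

For zero net force, qE = qvB, so v = E/B.
v = (3.43×10^5) / (0.156) = 2.20×10^6 m/s.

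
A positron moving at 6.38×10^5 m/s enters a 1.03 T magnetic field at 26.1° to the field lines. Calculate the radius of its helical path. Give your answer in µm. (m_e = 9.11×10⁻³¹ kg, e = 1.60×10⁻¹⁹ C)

Only the perpendicular component v⊥ = v sin26.1° = 2.81×10^5 m/s is bent by the field.
r = m v⊥ /(qB) = (9.11×10^-31)(2.81×10^5) / [(1×1.60×10^-19)(1.03)] = 1.55×10^-6 m.

r ≈ 1.55 µm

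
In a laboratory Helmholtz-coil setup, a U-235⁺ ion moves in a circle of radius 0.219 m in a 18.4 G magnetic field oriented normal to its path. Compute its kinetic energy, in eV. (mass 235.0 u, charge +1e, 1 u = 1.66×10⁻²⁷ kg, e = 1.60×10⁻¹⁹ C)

K ≈ 0.0333 eV

v = qBr/m = (1×1.60×10^-19)(1.84×10^-3)(0.219) / (3.90×10^-25) = 165 m/s.
K = ½mv² = 0.5·(3.90×10^-25)·(165)² = 5.33×10^-21 J = 0.0333 eV.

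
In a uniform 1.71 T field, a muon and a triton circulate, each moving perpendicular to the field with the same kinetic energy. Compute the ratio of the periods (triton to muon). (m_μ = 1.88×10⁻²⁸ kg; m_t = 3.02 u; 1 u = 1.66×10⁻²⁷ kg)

ratio ≈ 26.7

T = 2πm/(qB) is independent of speed, so T₂/T₁ = (m₂/q₂)/(m₁/q₁).
T_{triton}/T_{muon} = (5.01×10^-27/1e) / (1.88×10^-28/1e) = 26.7.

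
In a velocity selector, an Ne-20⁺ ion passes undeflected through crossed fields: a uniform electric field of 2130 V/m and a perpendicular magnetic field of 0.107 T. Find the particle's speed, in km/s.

For zero net force, qE = qvB, so v = E/B.
v = (2130) / (0.107) = 1.99×10^4 m/s.

v ≈ 19.9 km/s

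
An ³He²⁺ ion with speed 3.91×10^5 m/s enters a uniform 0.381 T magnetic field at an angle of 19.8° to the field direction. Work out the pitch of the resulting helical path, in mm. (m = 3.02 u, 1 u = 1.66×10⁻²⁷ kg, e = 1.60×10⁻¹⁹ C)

pitch ≈ 95.0 mm

The velocity component along B is v∥ = v cos19.8° = 3.68×10^5 m/s.
The cyclotron period T = 2πm/(qB) = 2.58×10^-7 s is set by m, q, B alone.
Pitch = v∥·T = (3.68×10^5)(2.58×10^-7) = 0.0950 m.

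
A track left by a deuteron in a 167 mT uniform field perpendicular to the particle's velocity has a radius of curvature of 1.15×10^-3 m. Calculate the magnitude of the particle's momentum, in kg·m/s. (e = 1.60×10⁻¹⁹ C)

Since qvB = mv²/r, the momentum p = mv = qBr.
p = (1×1.60×10^-19)(0.167)(1.15×10^-3) = 3.07×10^-23 kg·m/s.

p ≈ 3.07×10^-23 kg·m/s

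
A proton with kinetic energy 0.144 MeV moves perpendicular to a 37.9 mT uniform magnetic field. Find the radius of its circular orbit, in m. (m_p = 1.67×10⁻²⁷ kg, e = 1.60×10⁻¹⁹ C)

r ≈ 1.45 m

Convert the energy: K = 0.144 MeV = 2.30×10^-14 J.
v = √(2K/m) = √(2·2.30×10^-14/1.67×10^-27) = 5.25×10^6 m/s.
r = mv/(qB) = (1.67×10^-27)(5.25×10^6) / [(1×1.60×10^-19)(0.0379)] = 1.45 m.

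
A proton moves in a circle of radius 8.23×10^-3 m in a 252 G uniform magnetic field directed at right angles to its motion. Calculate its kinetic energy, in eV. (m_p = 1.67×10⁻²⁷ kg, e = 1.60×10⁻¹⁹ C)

K ≈ 2.06 eV

v = qBr/m = (1×1.60×10^-19)(0.0252)(8.23×10^-3) / (1.67×10^-27) = 1.99×10^4 m/s.
K = ½mv² = 0.5·(1.67×10^-27)·(1.99×10^4)² = 3.30×10^-19 J = 2.06 eV.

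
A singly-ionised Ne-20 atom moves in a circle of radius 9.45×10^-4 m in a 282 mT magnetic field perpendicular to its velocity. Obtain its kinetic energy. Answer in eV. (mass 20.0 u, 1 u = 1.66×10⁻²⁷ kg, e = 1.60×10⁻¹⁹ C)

K ≈ 0.171 eV

v = qBr/m = (1×1.60×10^-19)(0.282)(9.45×10^-4) / (3.32×10^-26) = 1280 m/s.
K = ½mv² = 0.5·(3.32×10^-26)·(1280)² = 2.74×10^-20 J = 0.171 eV.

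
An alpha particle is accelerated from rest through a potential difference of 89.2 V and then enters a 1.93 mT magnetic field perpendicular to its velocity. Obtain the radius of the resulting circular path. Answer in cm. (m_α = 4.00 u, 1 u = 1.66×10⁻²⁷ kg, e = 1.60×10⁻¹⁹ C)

The kinetic energy gained is K = qV = (2×1.60×10^-19)(89.2) = 2.85×10^-17 J.
v = √(2K/m) = 9.27×10^4 m/s.
r = mv/(qB) = (6.64×10^-27)(9.27×10^4) / [(2×1.60×10^-19)(1.93×10^-3)] = 0.997 m.

r ≈ 99.7 cm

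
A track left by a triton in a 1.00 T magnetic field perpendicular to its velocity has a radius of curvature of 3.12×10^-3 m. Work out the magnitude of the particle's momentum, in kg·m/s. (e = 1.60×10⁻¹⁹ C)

p ≈ 4.99×10^-22 kg·m/s

Since qvB = mv²/r, the momentum p = mv = qBr.
p = (1×1.60×10^-19)(1.00)(3.12×10^-3) = 4.99×10^-22 kg·m/s.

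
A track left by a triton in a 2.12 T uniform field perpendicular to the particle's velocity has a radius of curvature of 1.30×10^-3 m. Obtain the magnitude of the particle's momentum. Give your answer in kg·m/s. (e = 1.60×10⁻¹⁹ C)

p ≈ 4.41×10^-22 kg·m/s

Since qvB = mv²/r, the momentum p = mv = qBr.
p = (1×1.60×10^-19)(2.12)(1.30×10^-3) = 4.41×10^-22 kg·m/s.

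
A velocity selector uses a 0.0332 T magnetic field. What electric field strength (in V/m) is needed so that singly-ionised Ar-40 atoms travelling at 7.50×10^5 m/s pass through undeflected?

qE = qvB ⇒ E = vB = (7.50×10^5)(0.0332) = 2.49×10^4 V/m.

E ≈ 2.49×10^4 V/m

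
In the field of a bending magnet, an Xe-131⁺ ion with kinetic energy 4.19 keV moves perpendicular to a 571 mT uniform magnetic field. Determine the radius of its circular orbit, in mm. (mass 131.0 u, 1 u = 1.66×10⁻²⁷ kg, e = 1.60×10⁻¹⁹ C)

Convert the energy: K = 4.19 keV = 6.70×10^-16 J.
v = √(2K/m) = √(2·6.70×10^-16/2.17×10^-25) = 7.85×10^4 m/s.
r = mv/(qB) = (2.17×10^-25)(7.85×10^4) / [(1×1.60×10^-19)(0.571)] = 0.187 m.

r ≈ 187 mm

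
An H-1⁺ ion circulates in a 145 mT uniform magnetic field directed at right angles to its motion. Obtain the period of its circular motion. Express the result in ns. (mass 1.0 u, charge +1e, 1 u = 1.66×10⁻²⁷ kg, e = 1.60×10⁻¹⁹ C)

T ≈ 450 ns

The cyclotron period is independent of speed: T = 2πm/(qB).
T = 2π(1.66×10^-27) / [(1×1.60×10^-19)(0.145)] = 4.50×10^-7 s.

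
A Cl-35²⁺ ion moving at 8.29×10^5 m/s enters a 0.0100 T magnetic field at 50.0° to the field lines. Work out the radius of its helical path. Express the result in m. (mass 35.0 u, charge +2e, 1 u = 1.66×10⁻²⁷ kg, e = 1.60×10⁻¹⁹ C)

r ≈ 11.5 m

Only the perpendicular component v⊥ = v sin50.0° = 6.35×10^5 m/s is bent by the field.
r = m v⊥ /(qB) = (5.81×10^-26)(6.35×10^5) / [(2×1.60×10^-19)(0.0100)] = 11.5 m.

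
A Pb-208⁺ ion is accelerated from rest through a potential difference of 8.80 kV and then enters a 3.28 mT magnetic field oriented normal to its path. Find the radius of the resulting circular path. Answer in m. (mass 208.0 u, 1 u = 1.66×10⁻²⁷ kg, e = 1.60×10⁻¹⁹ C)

r ≈ 59.4 m

The kinetic energy gained is K = qV = (1×1.60×10^-19)(8800) = 1.41×10^-15 J.
v = √(2K/m) = 9.03×10^4 m/s.
r = mv/(qB) = (3.45×10^-25)(9.03×10^4) / [(1×1.60×10^-19)(3.28×10^-3)] = 59.4 m.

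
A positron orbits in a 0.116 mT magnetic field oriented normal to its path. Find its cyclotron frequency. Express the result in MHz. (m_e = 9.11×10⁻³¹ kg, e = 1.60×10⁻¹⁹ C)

f ≈ 3.24 MHz

f = qB/(2πm) = (1×1.60×10^-19)(1.16×10^-4) / [2π(9.11×10^-31)] = 3.24×10^6 Hz.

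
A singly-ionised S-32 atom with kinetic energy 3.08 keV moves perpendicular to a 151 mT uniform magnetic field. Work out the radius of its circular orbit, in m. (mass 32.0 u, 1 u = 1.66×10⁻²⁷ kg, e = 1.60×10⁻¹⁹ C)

r ≈ 0.299 m

Convert the energy: K = 3.08 keV = 4.93×10^-16 J.
v = √(2K/m) = √(2·4.93×10^-16/5.31×10^-26) = 1.36×10^5 m/s.
r = mv/(qB) = (5.31×10^-26)(1.36×10^5) / [(1×1.60×10^-19)(0.151)] = 0.299 m.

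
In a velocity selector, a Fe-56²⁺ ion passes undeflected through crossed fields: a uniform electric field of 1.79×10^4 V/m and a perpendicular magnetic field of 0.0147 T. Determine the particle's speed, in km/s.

For zero net force, qE = qvB, so v = E/B.
v = (1.79×10^4) / (0.0147) = 1.22×10^6 m/s.

v ≈ 1220 km/s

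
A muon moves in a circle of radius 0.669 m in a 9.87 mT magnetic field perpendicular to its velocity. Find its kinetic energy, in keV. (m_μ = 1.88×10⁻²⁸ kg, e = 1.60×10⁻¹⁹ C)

K ≈ 18.6 keV

v = qBr/m = (1×1.60×10^-19)(9.87×10^-3)(0.669) / (1.88×10^-28) = 5.62×10^6 m/s.
K = ½mv² = 0.5·(1.88×10^-28)·(5.62×10^6)² = 2.97×10^-15 J = 18.6 keV.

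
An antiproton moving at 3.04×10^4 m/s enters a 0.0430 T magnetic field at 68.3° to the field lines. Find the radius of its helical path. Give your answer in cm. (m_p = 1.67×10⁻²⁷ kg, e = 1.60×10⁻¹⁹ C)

Only the perpendicular component v⊥ = v sin68.3° = 2.82×10^4 m/s is bent by the field.
r = m v⊥ /(qB) = (1.67×10^-27)(2.82×10^4) / [(1×1.60×10^-19)(0.0430)] = 6.86×10^-3 m.

r ≈ 0.686 cm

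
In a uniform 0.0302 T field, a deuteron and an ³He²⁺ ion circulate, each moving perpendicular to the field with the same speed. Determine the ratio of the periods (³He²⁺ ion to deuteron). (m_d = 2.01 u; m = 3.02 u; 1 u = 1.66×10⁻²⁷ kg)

ratio ≈ 0.751

T = 2πm/(qB) is independent of speed, so T₂/T₁ = (m₂/q₂)/(m₁/q₁).
T_{³He²⁺ ion}/T_{deuteron} = (5.01×10^-27/2e) / (3.34×10^-27/1e) = 0.751.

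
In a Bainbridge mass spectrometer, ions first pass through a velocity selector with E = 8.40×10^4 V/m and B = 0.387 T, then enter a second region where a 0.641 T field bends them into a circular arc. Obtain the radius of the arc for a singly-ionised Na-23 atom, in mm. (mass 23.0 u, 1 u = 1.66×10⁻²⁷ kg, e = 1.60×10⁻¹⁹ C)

The selector passes v = E/B = 8.40×10^4/0.387 = 2.17×10^5 m/s.
In the deflection region, r = mv/(qB₂) = (3.82×10^-26)(2.17×10^5) / [(1×1.60×10^-19)(0.641)] = 0.0808 m.

r ≈ 80.8 mm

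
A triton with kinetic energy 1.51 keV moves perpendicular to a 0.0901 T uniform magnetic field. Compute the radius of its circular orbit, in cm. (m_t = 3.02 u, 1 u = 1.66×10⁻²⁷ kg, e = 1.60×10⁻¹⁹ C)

r ≈ 10.8 cm

Convert the energy: K = 1.51 keV = 2.42×10^-16 J.
v = √(2K/m) = √(2·2.42×10^-16/5.01×10^-27) = 3.10×10^5 m/s.
r = mv/(qB) = (5.01×10^-27)(3.10×10^5) / [(1×1.60×10^-19)(0.0901)] = 0.108 m.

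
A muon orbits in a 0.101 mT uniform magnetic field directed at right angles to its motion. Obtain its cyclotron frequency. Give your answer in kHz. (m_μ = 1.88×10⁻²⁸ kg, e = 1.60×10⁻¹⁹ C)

f = qB/(2πm) = (1×1.60×10^-19)(1.01×10^-4) / [2π(1.88×10^-28)] = 1.37×10^4 Hz.

f ≈ 13.7 kHz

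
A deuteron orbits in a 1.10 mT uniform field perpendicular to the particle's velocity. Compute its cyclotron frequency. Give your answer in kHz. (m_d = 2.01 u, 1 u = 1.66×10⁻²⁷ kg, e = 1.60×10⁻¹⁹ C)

f ≈ 8.40 kHz

f = qB/(2πm) = (1×1.60×10^-19)(1.10×10^-3) / [2π(3.34×10^-27)] = 8400 Hz.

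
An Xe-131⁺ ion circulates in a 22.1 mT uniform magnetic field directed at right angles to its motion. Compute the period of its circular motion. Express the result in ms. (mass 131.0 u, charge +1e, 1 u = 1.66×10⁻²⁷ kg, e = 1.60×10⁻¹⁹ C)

T ≈ 0.386 ms

The cyclotron period is independent of speed: T = 2πm/(qB).
T = 2π(2.17×10^-25) / [(1×1.60×10^-19)(0.0221)] = 3.86×10^-4 s.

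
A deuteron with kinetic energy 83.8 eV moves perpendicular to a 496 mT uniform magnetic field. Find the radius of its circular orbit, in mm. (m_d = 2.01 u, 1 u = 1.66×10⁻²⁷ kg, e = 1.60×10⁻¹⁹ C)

Convert the energy: K = 83.8 eV = 1.34×10^-17 J.
v = √(2K/m) = √(2·1.34×10^-17/3.34×10^-27) = 8.96×10^4 m/s.
r = mv/(qB) = (3.34×10^-27)(8.96×10^4) / [(1×1.60×10^-19)(0.496)] = 3.77×10^-3 m.

r ≈ 3.77 mm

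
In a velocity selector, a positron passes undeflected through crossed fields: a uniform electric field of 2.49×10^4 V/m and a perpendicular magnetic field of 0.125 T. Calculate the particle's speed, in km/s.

v ≈ 199 km/s

For zero net force, qE = qvB, so v = E/B.
v = (2.49×10^4) / (0.125) = 1.99×10^5 m/s.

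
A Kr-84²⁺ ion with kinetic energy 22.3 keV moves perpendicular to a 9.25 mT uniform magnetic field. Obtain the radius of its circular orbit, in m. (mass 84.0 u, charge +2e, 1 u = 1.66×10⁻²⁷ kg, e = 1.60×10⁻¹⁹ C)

Convert the energy: K = 22.3 keV = 3.57×10^-15 J.
v = √(2K/m) = √(2·3.57×10^-15/1.39×10^-25) = 2.26×10^5 m/s.
r = mv/(qB) = (1.39×10^-25)(2.26×10^5) / [(2×1.60×10^-19)(9.25×10^-3)] = 10.7 m.

r ≈ 10.7 m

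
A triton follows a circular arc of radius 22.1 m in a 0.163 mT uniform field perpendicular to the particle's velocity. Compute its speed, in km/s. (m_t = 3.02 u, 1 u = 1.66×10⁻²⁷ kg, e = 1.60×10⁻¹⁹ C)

From qvB = mv²/r, v = qBr/m.
v = (1×1.60×10^-19)(1.63×10^-4)(22.1) / (5.01×10^-27) = 1.15×10^5 m/s.

v ≈ 115 km/s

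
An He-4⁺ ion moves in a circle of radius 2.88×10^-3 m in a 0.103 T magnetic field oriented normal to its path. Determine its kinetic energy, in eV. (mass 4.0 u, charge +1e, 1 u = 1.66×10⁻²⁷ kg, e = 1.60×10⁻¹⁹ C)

K ≈ 1.06 eV

v = qBr/m = (1×1.60×10^-19)(0.103)(2.88×10^-3) / (6.64×10^-27) = 7150 m/s.
K = ½mv² = 0.5·(6.64×10^-27)·(7150)² = 1.70×10^-19 J = 1.06 eV.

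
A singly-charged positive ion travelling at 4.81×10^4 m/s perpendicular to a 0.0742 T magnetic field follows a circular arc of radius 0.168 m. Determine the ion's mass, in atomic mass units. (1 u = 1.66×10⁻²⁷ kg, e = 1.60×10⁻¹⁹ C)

m ≈ 25.0 u

qvB = mv²/r ⇒ m = qBr/v.
m = (1×1.60×10^-19)(0.0742)(0.168) / (4.81×10^4) = 4.15×10^-26 kg = 25.0 u.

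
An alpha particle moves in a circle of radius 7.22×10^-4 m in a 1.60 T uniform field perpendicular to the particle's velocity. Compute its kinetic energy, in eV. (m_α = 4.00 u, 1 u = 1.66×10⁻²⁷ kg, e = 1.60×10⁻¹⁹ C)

v = qBr/m = (2×1.60×10^-19)(1.60)(7.22×10^-4) / (6.64×10^-27) = 5.57×10^4 m/s.
K = ½mv² = 0.5·(6.64×10^-27)·(5.57×10^4)² = 1.03×10^-17 J = 64.3 eV.

K ≈ 64.3 eV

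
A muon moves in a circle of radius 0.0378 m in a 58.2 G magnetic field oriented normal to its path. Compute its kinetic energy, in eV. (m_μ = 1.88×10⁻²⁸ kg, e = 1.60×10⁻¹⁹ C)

K ≈ 20.6 eV

v = qBr/m = (1×1.60×10^-19)(5.82×10^-3)(0.0378) / (1.88×10^-28) = 1.87×10^5 m/s.
K = ½mv² = 0.5·(1.88×10^-28)·(1.87×10^5)² = 3.30×10^-18 J = 20.6 eV.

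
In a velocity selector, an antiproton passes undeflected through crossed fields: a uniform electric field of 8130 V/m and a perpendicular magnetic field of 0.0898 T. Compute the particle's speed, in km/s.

v ≈ 90.5 km/s

For zero net force, qE = qvB, so v = E/B.
v = (8130) / (0.0898) = 9.05×10^4 m/s.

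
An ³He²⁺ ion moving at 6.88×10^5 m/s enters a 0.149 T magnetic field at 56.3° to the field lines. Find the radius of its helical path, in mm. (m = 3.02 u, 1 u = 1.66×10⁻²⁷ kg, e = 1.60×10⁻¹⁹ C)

Only the perpendicular component v⊥ = v sin56.3° = 5.72×10^5 m/s is bent by the field.
r = m v⊥ /(qB) = (5.01×10^-27)(5.72×10^5) / [(2×1.60×10^-19)(0.149)] = 0.0602 m.

r ≈ 60.2 mm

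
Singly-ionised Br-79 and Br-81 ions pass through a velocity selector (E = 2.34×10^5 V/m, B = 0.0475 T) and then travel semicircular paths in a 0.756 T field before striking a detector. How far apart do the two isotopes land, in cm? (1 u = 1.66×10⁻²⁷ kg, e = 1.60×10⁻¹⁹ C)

Both emerge at v = E/B₁ = 4.93×10^6 m/s.
r = mv/(qB₂), so r₁ = 5.341 m and r₂ = 5.476 m, giving Δr = 0.135 m.
After a semicircle each ion lands a diameter 2r from the entry slit, so the separation is 2Δr = 0.270 m.

Δd ≈ 27.0 cm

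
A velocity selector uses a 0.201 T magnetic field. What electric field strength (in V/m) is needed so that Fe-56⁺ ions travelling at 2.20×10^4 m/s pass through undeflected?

E ≈ 4420 V/m

qE = qvB ⇒ E = vB = (2.20×10^4)(0.201) = 4420 V/m.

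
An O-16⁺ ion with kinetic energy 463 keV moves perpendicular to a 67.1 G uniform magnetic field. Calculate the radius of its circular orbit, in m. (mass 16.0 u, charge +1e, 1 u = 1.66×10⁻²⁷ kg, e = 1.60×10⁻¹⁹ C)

r ≈ 58.4 m

Convert the energy: K = 463 keV = 7.41×10^-14 J.
v = √(2K/m) = √(2·7.41×10^-14/2.66×10^-26) = 2.36×10^6 m/s.
r = mv/(qB) = (2.66×10^-26)(2.36×10^6) / [(1×1.60×10^-19)(6.71×10^-3)] = 58.4 m.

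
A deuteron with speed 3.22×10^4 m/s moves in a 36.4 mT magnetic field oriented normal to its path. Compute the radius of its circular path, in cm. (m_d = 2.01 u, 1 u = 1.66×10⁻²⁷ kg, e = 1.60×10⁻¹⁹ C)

r ≈ 1.84 cm

The magnetic force provides the centripetal force: qvB = mv²/r, so r = mv/(qB).
r = (3.34×10^-27 kg)(3.22×10^4 m/s) / [(1×1.60×10^-19 C)(0.0364 T)] = 0.0184 m.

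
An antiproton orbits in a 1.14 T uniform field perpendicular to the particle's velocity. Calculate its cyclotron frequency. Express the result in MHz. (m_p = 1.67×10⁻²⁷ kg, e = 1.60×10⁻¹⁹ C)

f = qB/(2πm) = (1×1.60×10^-19)(1.14) / [2π(1.67×10^-27)] = 1.74×10^7 Hz.

f ≈ 17.4 MHz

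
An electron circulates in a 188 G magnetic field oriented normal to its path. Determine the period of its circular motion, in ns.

The cyclotron period is independent of speed: T = 2πm/(qB).
T = 2π(9.11×10^-31) / [(1×1.60×10^-19)(0.0188)] = 1.90×10^-9 s.

T ≈ 1.90 ns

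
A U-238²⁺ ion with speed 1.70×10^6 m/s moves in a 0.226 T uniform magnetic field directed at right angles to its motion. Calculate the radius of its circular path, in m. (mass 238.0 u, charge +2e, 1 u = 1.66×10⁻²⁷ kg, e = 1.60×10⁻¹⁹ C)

The magnetic force provides the centripetal force: qvB = mv²/r, so r = mv/(qB).
r = (3.95×10^-25 kg)(1.70×10^6 m/s) / [(2×1.60×10^-19 C)(0.226 T)] = 9.29 m.

r ≈ 9.29 m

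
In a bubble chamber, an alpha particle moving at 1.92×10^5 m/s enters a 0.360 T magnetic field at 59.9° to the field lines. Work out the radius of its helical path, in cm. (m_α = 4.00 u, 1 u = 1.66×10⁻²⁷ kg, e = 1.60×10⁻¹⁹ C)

Only the perpendicular component v⊥ = v sin59.9° = 1.66×10^5 m/s is bent by the field.
r = m v⊥ /(qB) = (6.64×10^-27)(1.66×10^5) / [(2×1.60×10^-19)(0.360)] = 9.57×10^-3 m.

r ≈ 0.957 cm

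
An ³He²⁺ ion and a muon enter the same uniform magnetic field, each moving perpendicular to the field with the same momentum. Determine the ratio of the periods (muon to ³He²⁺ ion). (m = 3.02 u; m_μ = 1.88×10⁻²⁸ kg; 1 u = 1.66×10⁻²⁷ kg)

ratio ≈ 0.0750

T = 2πm/(qB) is independent of speed, so T₂/T₁ = (m₂/q₂)/(m₁/q₁).
T_{muon}/T_{³He²⁺ ion} = (1.88×10^-28/1e) / (5.01×10^-27/2e) = 0.0750.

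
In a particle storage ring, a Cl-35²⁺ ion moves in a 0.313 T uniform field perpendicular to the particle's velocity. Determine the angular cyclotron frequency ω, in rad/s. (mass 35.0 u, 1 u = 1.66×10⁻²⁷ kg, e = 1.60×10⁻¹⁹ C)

ω = qB/m = (2×1.60×10^-19)(0.313) / (5.81×10^-26) = 1.72×10^6 rad/s.

ω ≈ 1.72×10^6 rad/s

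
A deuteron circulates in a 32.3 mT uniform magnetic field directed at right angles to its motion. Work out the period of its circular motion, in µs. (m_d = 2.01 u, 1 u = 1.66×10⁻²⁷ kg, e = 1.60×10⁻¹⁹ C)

T ≈ 4.06 µs

The cyclotron period is independent of speed: T = 2πm/(qB).
T = 2π(3.34×10^-27) / [(1×1.60×10^-19)(0.0323)] = 4.06×10^-6 s.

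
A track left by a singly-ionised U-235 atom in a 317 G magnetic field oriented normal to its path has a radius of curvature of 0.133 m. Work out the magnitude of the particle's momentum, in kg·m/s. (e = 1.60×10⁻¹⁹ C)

p ≈ 6.75×10^-22 kg·m/s

Since qvB = mv²/r, the momentum p = mv = qBr.
p = (1×1.60×10^-19)(0.0317)(0.133) = 6.75×10^-22 kg·m/s.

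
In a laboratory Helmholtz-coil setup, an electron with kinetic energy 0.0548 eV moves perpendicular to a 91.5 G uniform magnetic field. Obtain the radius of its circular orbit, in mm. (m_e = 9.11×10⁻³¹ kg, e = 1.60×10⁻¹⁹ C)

Convert the energy: K = 0.0548 eV = 8.77×10^-21 J.
v = √(2K/m) = √(2·8.77×10^-21/9.11×10^-31) = 1.39×10^5 m/s.
r = mv/(qB) = (9.11×10^-31)(1.39×10^5) / [(1×1.60×10^-19)(9.15×10^-3)] = 8.63×10^-5 m.

r ≈ 0.0863 mm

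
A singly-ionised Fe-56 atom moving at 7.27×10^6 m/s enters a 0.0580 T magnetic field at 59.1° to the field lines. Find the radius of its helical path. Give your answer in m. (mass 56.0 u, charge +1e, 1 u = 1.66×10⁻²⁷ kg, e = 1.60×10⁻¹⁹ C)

Only the perpendicular component v⊥ = v sin59.1° = 6.24×10^6 m/s is bent by the field.
r = m v⊥ /(qB) = (9.30×10^-26)(6.24×10^6) / [(1×1.60×10^-19)(0.0580)] = 62.5 m.

r ≈ 62.5 m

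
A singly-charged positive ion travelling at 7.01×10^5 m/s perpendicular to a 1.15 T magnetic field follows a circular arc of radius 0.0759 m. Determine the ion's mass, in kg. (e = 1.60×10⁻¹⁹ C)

qvB = mv²/r ⇒ m = qBr/v.
m = (1×1.60×10^-19)(1.15)(0.0759) / (7.01×10^5) = 1.99×10^-26 kg.

m ≈ 1.99×10^-26 kg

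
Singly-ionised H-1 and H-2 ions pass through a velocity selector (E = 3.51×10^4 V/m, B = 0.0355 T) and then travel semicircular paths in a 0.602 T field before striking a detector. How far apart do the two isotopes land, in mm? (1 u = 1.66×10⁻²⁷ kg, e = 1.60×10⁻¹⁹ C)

Both emerge at v = E/B₁ = 9.89×10^5 m/s.
r = mv/(qB₂), so r₁ = 0.0170 m and r₂ = 0.0341 m, giving Δr = 0.0170 m.
After a semicircle each ion lands a diameter 2r from the entry slit, so the separation is 2Δr = 0.0341 m.

Δd ≈ 34.1 mm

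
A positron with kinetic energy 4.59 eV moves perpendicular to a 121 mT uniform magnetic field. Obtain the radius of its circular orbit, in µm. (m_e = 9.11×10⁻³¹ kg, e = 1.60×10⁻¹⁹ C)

r ≈ 59.7 µm

Convert the energy: K = 4.59 eV = 7.34×10^-19 J.
v = √(2K/m) = √(2·7.34×10^-19/9.11×10^-31) = 1.27×10^6 m/s.
r = mv/(qB) = (9.11×10^-31)(1.27×10^6) / [(1×1.60×10^-19)(0.121)] = 5.97×10^-5 m.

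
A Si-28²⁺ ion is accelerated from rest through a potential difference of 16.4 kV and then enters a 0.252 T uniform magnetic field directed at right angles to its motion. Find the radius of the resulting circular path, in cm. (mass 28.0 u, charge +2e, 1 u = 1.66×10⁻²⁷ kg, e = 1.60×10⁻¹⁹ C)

The kinetic energy gained is K = qV = (2×1.60×10^-19)(1.64×10^4) = 5.25×10^-15 J.
v = √(2K/m) = 4.75×10^5 m/s.
r = mv/(qB) = (4.65×10^-26)(4.75×10^5) / [(2×1.60×10^-19)(0.252)] = 0.274 m.

r ≈ 27.4 cm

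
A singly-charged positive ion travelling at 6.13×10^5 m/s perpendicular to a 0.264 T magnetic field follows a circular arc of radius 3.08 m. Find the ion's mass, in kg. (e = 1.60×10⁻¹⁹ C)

m ≈ 2.12×10^-25 kg

qvB = mv²/r ⇒ m = qBr/v.
m = (1×1.60×10^-19)(0.264)(3.08) / (6.13×10^5) = 2.12×10^-25 kg.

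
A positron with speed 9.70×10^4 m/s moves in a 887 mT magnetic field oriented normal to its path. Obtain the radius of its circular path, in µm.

The magnetic force provides the centripetal force: qvB = mv²/r, so r = mv/(qB).
r = (9.11×10^-31 kg)(9.70×10^4 m/s) / [(1×1.60×10^-19 C)(0.887 T)] = 6.23×10^-7 m.

r ≈ 0.623 µm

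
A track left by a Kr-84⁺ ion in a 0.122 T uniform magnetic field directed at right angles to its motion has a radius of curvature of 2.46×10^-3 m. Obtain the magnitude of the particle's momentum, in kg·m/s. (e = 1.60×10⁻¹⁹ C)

p ≈ 4.80×10^-23 kg·m/s

Since qvB = mv²/r, the momentum p = mv = qBr.
p = (1×1.60×10^-19)(0.122)(2.46×10^-3) = 4.80×10^-23 kg·m/s.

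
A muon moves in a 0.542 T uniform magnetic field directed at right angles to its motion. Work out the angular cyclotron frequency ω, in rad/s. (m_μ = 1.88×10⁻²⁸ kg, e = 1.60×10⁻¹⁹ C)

ω = qB/m = (1×1.60×10^-19)(0.542) / (1.88×10^-28) = 4.61×10^8 rad/s.

ω ≈ 4.61×10^8 rad/s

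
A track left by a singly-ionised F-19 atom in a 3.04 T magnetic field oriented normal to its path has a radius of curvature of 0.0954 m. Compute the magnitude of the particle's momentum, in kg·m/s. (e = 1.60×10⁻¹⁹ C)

Since qvB = mv²/r, the momentum p = mv = qBr.
p = (1×1.60×10^-19)(3.04)(0.0954) = 4.64×10^-20 kg·m/s.

p ≈ 4.64×10^-20 kg·m/s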